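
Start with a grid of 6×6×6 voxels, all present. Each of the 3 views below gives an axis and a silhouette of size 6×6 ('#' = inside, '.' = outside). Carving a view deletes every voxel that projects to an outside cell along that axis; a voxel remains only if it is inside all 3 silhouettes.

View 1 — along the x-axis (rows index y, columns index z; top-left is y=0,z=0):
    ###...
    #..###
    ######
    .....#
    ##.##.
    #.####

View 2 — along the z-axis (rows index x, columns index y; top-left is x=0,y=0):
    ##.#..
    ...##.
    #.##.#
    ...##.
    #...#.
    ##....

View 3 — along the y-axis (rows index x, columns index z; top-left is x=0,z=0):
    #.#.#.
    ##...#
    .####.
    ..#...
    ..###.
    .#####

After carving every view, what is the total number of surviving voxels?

full grid |V| = 216
  1. axis=0 (YZ plane), |mask|=23  ⇒  voxels=138
  2. axis=2 (XY plane), |mask|=15  ⇒  voxels=47
  3. axis=1 (XZ plane), |mask|=19  ⇒  voxels=24

24 voxels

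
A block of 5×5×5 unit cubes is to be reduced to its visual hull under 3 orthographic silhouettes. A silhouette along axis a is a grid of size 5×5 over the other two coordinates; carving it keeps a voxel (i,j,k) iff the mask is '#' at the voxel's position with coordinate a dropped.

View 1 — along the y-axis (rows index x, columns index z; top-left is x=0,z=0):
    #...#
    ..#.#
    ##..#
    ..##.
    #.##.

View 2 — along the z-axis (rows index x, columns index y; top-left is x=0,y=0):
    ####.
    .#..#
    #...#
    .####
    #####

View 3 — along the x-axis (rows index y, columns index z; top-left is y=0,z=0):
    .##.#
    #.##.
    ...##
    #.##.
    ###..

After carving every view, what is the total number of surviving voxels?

|visual hull| = 26

start: 5×5×5 = 125 voxels
carve view 1 (along y, XZ-mask fill 12/25): 60 voxels remain
carve view 2 (along z, XY-mask fill 17/25): 41 voxels remain
carve view 3 (along x, YZ-mask fill 14/25): 26 voxels remain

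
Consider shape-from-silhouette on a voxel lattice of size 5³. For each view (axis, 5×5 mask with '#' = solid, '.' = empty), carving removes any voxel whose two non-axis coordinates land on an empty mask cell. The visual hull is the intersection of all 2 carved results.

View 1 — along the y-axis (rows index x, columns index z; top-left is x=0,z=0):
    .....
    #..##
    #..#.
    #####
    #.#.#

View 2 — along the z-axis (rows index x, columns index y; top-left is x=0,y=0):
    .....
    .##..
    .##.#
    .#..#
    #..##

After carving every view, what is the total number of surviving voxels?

initial block: 5^3 = 125
  1. axis=1 (XZ plane), |mask|=13  ⇒  voxels=65
  2. axis=2 (XY plane), |mask|=10  ⇒  voxels=31

31 voxels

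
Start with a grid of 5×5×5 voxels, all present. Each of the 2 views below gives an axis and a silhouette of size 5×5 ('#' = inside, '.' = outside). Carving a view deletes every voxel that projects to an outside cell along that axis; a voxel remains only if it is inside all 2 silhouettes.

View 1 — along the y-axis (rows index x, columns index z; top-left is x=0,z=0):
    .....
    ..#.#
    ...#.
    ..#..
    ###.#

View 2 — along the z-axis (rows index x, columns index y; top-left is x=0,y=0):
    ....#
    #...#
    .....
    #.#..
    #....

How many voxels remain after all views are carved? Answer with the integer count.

initial block: 5^3 = 125
V1 y: intersect with XZ mask (8 set) -- 40 left
V2 z: intersect with XY mask (6 set) -- 10 left

voxel count = 10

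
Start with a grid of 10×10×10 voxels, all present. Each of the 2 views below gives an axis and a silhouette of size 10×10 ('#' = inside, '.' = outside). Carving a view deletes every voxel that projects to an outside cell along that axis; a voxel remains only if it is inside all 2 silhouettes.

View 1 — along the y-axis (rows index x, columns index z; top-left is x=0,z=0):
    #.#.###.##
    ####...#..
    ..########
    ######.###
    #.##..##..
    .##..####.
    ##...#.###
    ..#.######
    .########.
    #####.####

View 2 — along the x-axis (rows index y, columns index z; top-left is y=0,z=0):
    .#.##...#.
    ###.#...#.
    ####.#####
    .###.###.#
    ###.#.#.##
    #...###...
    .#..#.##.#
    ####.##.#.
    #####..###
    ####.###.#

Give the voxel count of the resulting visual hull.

initial block: 10^3 = 1000
step 1: project along y, AND mask (70/100) → |grid| = 700
step 2: project along x, AND mask (64/100) → |grid| = 444

444 voxels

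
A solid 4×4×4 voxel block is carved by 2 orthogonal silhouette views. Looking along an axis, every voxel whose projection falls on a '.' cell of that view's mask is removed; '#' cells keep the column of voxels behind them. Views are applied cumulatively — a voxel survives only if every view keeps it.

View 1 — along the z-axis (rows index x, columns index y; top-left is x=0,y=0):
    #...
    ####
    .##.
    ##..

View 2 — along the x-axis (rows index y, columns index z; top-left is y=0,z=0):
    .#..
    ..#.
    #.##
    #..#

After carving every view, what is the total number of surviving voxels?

full grid |V| = 64
[1] z-view keeps 9 columns → grid now 36
[2] x-view keeps 7 columns → grid now 14

remaining voxels: 14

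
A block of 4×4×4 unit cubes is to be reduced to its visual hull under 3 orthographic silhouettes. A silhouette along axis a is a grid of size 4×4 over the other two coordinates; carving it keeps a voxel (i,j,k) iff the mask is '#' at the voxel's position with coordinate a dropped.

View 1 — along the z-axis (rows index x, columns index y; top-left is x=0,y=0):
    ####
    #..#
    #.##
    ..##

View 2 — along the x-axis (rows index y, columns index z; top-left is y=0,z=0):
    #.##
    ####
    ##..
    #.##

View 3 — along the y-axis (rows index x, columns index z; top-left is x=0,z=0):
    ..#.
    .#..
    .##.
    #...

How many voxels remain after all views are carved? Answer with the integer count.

full grid |V| = 64
[1] z-view keeps 11 columns → grid now 44
[2] x-view keeps 12 columns → grid now 31
[3] y-view keeps 5 columns → grid now 8

voxel count = 8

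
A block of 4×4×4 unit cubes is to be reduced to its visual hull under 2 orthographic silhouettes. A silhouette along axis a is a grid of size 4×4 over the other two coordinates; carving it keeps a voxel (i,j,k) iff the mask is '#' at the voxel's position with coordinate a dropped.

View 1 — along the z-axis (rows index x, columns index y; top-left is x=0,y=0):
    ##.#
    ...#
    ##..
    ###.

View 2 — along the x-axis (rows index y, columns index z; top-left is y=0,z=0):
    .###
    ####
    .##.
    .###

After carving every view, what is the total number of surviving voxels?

voxel count = 29

full grid |V| = 64
step 1: project along z, AND mask (9/16) → |grid| = 36
step 2: project along x, AND mask (12/16) → |grid| = 29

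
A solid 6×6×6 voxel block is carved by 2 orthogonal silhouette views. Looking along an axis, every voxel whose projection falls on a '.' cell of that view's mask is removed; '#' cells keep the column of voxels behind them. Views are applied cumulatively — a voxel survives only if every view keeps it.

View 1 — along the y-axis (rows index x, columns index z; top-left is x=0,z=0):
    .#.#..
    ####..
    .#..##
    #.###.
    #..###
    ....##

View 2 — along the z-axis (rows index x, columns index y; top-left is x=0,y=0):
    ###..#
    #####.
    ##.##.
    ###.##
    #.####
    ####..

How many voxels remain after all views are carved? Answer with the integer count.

voxel count = 88

start: 6×6×6 = 216 voxels
  1. axis=1 (XZ plane), |mask|=19  ⇒  voxels=114
  2. axis=2 (XY plane), |mask|=27  ⇒  voxels=88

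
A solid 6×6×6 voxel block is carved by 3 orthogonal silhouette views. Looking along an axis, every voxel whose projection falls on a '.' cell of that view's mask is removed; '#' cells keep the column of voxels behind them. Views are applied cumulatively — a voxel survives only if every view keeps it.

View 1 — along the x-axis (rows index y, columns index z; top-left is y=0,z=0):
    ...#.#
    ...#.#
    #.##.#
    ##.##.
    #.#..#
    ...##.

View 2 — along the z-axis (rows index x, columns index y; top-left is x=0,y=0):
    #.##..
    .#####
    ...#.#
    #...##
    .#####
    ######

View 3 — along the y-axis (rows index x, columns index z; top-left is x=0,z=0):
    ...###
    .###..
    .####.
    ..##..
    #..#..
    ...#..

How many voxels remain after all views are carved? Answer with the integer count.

|visual hull| = 33

initial block: 6^3 = 216
step 1: project along x, AND mask (17/36) → |grid| = 102
step 2: project along z, AND mask (24/36) → |grid| = 70
step 3: project along y, AND mask (15/36) → |grid| = 33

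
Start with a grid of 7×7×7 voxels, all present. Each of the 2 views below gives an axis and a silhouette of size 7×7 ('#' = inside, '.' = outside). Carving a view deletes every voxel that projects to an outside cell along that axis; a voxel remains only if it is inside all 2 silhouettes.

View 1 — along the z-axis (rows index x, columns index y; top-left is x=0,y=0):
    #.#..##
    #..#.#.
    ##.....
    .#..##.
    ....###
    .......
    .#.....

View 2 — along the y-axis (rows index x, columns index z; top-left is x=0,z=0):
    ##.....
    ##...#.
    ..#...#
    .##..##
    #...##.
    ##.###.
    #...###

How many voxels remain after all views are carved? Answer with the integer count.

|visual hull| = 46

full grid |V| = 343
[1] z-view keeps 16 columns → grid now 112
[2] y-view keeps 23 columns → grid now 46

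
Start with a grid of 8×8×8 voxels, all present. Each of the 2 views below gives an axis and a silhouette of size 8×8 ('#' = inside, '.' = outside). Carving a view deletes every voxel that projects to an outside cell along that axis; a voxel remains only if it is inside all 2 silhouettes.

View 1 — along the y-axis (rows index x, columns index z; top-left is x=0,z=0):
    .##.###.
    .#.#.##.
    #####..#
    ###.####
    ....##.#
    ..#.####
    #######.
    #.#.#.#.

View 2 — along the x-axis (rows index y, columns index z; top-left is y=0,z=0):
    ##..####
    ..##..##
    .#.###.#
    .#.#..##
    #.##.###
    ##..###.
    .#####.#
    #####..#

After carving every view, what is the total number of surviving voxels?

initial block: 8^3 = 512
after view 1 [y-axis, 41 of 64 cells solid] → remaining = 328
after view 2 [x-axis, 42 of 64 cells solid] → remaining = 211

211 voxels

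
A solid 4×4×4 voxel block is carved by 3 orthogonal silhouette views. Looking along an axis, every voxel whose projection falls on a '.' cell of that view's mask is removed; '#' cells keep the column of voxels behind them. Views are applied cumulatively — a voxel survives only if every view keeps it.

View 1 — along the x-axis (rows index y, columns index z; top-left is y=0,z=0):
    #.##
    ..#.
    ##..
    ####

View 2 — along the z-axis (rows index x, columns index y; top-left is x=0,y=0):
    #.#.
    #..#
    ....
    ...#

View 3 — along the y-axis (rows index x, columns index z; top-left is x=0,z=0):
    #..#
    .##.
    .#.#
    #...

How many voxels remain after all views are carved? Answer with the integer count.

remaining voxels: 7

before carving: 64 voxels (4×4×4)
V1 x: intersect with YZ mask (10 set) -- 40 left
V2 z: intersect with XY mask (5 set) -- 16 left
V3 y: intersect with XZ mask (7 set) -- 7 left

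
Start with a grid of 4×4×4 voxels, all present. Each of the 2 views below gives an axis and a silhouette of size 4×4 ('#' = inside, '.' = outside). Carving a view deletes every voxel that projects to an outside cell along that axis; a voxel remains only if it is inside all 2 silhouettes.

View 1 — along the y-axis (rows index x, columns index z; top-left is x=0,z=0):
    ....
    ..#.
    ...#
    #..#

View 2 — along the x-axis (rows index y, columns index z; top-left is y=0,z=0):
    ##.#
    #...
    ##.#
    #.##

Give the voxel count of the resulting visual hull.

remaining voxels: 11

initial block: 4^3 = 64
  1. axis=1 (XZ plane), |mask|=4  ⇒  voxels=16
  2. axis=0 (YZ plane), |mask|=10  ⇒  voxels=11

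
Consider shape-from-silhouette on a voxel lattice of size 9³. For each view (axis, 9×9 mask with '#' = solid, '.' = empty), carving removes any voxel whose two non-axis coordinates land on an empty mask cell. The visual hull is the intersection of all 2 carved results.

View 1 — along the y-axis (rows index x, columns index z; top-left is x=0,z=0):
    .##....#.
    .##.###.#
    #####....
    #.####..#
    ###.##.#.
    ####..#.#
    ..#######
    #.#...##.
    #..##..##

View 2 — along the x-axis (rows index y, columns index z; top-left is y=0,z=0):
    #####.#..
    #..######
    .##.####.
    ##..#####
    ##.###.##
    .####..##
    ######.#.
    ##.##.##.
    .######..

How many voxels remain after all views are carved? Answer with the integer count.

before carving: 729 voxels (9×9×9)
carve view 1 (along y, XZ-mask fill 48/81): 432 voxels remain
carve view 2 (along x, YZ-mask fill 58/81): 308 voxels remain

|visual hull| = 308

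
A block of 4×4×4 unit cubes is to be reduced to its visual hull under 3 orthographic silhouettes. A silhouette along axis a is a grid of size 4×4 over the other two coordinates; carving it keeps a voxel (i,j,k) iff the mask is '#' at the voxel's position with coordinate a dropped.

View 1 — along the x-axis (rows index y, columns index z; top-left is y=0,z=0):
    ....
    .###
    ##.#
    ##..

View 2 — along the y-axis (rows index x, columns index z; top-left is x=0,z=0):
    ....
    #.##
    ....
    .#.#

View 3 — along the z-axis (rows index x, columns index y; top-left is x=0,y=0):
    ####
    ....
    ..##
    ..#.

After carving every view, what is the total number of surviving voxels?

2 voxels

initial block: 4^3 = 64
after view 1 [x-axis, 8 of 16 cells solid] → remaining = 32
after view 2 [y-axis, 5 of 16 cells solid] → remaining = 10
after view 3 [z-axis, 7 of 16 cells solid] → remaining = 2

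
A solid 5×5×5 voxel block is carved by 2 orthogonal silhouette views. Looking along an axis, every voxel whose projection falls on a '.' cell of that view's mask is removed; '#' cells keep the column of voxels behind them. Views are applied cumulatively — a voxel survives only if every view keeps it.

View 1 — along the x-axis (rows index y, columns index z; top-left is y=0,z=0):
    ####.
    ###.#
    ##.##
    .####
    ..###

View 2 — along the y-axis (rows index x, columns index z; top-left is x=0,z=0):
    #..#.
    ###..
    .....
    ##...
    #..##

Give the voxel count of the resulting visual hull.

full grid |V| = 125
after view 1 [x-axis, 19 of 25 cells solid] → remaining = 95
after view 2 [y-axis, 10 of 25 cells solid] → remaining = 36

voxel count = 36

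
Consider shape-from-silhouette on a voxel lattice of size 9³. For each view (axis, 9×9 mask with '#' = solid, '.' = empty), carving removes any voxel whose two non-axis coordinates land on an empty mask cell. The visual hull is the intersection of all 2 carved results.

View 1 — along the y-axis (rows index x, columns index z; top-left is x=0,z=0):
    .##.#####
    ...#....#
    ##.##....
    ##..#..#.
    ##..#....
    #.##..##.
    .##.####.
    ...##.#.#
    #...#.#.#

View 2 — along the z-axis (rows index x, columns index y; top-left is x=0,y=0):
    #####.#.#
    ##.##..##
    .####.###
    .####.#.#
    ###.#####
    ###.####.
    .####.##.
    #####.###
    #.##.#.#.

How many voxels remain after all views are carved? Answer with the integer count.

start: 9×9×9 = 729 voxels
step 1: project along y, AND mask (39/81) → |grid| = 351
step 2: project along z, AND mask (60/81) → |grid| = 260

260 voxels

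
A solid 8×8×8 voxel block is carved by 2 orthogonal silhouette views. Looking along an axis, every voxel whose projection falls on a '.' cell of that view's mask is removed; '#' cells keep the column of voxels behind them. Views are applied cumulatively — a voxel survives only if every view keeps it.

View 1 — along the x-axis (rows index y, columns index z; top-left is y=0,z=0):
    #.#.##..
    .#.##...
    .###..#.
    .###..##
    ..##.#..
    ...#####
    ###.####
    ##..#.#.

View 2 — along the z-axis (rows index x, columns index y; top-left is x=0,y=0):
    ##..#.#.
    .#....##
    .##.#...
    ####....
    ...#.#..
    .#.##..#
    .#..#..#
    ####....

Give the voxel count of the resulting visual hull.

start: 8×8×8 = 512 voxels
[1] x-view keeps 35 columns → grid now 280
[2] z-view keeps 27 columns → grid now 108

voxel count = 108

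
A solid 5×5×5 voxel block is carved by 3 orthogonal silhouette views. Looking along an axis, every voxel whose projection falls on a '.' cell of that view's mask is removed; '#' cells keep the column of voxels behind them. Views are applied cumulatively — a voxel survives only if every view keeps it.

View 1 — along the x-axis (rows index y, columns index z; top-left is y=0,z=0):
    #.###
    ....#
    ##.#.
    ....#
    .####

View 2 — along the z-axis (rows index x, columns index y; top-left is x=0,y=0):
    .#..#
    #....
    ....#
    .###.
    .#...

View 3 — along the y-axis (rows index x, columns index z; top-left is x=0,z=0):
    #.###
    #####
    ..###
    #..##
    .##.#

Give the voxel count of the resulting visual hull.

remaining voxels: 16

full grid |V| = 125
after view 1 [x-axis, 13 of 25 cells solid] → remaining = 65
after view 2 [z-axis, 8 of 25 cells solid] → remaining = 19
after view 3 [y-axis, 18 of 25 cells solid] → remaining = 16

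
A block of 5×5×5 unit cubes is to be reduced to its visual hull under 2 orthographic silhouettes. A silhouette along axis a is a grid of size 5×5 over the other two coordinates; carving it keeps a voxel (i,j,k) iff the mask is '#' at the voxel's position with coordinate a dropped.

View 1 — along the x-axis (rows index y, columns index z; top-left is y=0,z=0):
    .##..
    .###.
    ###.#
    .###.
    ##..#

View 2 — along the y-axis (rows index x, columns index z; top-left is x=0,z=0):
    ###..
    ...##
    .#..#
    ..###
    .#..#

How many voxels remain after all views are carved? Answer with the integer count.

remaining voxels: 37

before carving: 125 voxels (5×5×5)
V1 x: intersect with YZ mask (15 set) -- 75 left
V2 y: intersect with XZ mask (12 set) -- 37 left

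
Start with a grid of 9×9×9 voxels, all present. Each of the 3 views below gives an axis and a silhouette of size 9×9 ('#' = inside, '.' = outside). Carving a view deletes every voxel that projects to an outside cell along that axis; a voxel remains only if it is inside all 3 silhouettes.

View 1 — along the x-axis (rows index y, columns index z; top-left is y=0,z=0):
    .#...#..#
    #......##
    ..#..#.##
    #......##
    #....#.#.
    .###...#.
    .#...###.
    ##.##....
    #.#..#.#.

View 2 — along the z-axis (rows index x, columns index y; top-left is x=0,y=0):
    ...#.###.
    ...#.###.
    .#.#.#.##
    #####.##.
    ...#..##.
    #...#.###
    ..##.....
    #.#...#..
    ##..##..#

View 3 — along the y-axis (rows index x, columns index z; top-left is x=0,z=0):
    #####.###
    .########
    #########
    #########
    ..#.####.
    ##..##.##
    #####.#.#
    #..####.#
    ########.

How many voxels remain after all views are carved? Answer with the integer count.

start: 9×9×9 = 729 voxels
step 1: project along x, AND mask (32/81) → |grid| = 288
step 2: project along z, AND mask (38/81) → |grid| = 136
step 3: project along y, AND mask (66/81) → |grid| = 114

remaining voxels: 114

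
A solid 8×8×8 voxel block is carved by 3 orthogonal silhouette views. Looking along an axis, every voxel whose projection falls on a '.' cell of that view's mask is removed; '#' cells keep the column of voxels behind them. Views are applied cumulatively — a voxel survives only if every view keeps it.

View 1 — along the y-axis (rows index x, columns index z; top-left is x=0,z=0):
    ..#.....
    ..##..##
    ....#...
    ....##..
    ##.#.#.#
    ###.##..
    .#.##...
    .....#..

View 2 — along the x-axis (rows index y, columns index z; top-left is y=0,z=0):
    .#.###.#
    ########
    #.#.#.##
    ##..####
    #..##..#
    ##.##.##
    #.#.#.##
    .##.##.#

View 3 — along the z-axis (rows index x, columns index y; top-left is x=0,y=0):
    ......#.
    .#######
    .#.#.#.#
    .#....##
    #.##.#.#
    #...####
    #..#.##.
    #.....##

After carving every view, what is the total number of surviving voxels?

72 voxels

initial block: 8^3 = 512
after view 1 [y-axis, 22 of 64 cells solid] → remaining = 176
after view 2 [x-axis, 44 of 64 cells solid] → remaining = 120
after view 3 [z-axis, 32 of 64 cells solid] → remaining = 72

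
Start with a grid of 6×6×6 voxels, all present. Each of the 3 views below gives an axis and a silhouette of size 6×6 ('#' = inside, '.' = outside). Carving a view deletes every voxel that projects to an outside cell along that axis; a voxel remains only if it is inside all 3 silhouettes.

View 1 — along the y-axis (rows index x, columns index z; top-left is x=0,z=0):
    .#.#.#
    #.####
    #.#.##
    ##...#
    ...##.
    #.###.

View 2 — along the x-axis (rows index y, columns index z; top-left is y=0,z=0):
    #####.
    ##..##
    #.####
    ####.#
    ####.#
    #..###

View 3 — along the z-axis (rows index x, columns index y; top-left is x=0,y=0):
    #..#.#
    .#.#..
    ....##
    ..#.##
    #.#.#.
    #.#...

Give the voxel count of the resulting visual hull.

start: 6×6×6 = 216 voxels
V1 y: intersect with XZ mask (21 set) -- 126 left
V2 x: intersect with YZ mask (28 set) -- 100 left
V3 z: intersect with XY mask (15 set) -- 40 left

remaining voxels: 40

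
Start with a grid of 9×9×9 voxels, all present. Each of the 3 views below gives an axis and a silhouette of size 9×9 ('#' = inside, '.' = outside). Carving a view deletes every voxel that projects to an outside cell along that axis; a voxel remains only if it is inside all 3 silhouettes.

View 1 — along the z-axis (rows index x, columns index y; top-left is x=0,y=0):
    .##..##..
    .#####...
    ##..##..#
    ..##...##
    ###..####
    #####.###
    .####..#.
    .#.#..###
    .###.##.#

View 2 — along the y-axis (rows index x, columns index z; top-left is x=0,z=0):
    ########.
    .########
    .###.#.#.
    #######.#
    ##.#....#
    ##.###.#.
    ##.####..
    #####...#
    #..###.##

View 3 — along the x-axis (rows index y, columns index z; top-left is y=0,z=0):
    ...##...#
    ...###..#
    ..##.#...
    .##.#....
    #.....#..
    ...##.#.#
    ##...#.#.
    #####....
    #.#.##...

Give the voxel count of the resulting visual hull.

128 voxels

full grid |V| = 729
carve view 1 (along z, XY-mask fill 49/81): 441 voxels remain
carve view 2 (along y, XZ-mask fill 57/81): 301 voxels remain
carve view 3 (along x, YZ-mask fill 32/81): 128 voxels remain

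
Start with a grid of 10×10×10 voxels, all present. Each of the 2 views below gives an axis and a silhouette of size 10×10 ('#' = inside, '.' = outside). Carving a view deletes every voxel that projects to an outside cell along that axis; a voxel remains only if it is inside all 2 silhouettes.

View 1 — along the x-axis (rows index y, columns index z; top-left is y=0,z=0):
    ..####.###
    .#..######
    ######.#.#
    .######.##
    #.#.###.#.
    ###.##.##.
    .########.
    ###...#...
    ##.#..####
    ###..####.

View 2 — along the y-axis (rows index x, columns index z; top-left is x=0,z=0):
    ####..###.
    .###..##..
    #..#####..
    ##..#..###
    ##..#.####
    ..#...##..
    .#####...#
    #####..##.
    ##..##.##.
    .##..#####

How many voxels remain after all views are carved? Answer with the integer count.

remaining voxels: 420

full grid |V| = 1000
[1] x-view keeps 69 columns → grid now 690
[2] y-view keeps 60 columns → grid now 420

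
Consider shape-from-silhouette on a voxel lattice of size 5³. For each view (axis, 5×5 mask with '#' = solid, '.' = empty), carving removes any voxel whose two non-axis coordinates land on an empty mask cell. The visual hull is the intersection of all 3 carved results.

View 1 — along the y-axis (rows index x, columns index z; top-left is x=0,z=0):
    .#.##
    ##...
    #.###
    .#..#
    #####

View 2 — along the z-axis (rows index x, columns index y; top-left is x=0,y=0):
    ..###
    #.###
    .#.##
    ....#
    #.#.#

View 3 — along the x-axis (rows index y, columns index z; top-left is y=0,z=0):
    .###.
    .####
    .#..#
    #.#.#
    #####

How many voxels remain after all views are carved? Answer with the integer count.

initial block: 5^3 = 125
V1 y: intersect with XZ mask (16 set) -- 80 left
V2 z: intersect with XY mask (14 set) -- 46 left
V3 x: intersect with YZ mask (17 set) -- 33 left

voxel count = 33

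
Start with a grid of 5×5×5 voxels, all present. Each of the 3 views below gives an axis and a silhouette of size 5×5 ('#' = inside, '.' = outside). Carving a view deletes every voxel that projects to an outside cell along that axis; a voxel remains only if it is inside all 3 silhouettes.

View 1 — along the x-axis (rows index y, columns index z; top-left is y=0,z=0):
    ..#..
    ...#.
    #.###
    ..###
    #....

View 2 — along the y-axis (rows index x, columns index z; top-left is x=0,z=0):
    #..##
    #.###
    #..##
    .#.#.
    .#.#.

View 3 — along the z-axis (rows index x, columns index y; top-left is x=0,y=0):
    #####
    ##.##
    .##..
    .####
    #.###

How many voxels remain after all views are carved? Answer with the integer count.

full grid |V| = 125
[1] x-view keeps 10 columns → grid now 50
[2] y-view keeps 14 columns → grid now 30
[3] z-view keeps 19 columns → grid now 22

remaining voxels: 22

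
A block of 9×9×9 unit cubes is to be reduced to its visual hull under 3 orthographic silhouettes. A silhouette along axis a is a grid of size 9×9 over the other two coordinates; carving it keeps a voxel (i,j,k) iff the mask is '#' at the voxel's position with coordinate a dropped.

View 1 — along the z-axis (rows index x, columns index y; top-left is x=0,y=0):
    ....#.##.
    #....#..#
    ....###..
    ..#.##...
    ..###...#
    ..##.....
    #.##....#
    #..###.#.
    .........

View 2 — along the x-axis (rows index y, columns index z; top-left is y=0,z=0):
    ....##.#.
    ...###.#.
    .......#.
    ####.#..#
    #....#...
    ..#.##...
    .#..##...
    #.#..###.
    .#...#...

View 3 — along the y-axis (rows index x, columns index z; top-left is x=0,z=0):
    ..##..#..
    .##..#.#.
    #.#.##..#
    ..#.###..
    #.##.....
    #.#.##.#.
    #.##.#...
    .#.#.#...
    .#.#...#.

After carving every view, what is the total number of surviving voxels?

full grid |V| = 729
[1] z-view keeps 27 columns → grid now 243
[2] x-view keeps 29 columns → grid now 81
[3] y-view keeps 34 columns → grid now 40

|visual hull| = 40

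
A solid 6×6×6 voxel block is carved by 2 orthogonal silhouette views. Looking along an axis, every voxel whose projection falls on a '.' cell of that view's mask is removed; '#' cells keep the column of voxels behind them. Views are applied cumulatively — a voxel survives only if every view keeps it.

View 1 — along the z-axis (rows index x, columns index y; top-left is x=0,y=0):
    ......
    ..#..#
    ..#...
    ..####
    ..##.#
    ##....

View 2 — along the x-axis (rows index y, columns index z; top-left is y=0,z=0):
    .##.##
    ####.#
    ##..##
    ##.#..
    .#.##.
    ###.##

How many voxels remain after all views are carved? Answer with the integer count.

full grid |V| = 216
  1. axis=2 (XY plane), |mask|=12  ⇒  voxels=72
  2. axis=0 (YZ plane), |mask|=24  ⇒  voxels=49

49 voxels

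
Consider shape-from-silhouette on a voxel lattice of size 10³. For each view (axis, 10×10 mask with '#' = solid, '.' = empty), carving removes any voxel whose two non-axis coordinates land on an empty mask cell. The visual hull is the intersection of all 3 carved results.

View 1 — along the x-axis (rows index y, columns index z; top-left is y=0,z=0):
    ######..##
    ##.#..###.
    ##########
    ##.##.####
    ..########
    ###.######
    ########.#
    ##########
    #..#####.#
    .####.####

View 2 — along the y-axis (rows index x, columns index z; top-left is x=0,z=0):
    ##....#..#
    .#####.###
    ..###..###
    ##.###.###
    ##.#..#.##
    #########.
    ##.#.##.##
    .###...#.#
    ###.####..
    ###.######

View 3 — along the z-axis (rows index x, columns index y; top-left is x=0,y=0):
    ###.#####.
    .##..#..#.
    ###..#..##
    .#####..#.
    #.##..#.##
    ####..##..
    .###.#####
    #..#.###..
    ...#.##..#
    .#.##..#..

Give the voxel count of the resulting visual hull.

voxel count = 317

full grid |V| = 1000
carve view 1 (along x, YZ-mask fill 83/100): 830 voxels remain
carve view 2 (along y, XZ-mask fill 69/100): 574 voxels remain
carve view 3 (along z, XY-mask fill 57/100): 317 voxels remain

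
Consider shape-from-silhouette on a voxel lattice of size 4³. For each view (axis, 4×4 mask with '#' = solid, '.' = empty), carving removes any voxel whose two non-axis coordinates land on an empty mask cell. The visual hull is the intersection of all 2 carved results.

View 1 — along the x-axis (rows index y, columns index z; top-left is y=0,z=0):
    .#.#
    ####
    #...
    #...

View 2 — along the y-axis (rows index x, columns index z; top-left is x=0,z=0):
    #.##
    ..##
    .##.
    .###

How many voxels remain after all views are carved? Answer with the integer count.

full grid |V| = 64
[1] x-view keeps 8 columns → grid now 32
[2] y-view keeps 10 columns → grid now 17

voxel count = 17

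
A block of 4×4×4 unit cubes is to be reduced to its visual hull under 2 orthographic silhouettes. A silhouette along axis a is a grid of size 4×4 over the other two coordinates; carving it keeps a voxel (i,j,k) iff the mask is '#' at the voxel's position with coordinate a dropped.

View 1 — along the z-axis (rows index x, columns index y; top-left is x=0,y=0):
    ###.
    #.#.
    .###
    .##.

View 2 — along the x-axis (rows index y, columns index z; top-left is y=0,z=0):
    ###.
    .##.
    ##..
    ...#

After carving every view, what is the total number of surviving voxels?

start: 4×4×4 = 64 voxels
[1] z-view keeps 10 columns → grid now 40
[2] x-view keeps 8 columns → grid now 21

voxel count = 21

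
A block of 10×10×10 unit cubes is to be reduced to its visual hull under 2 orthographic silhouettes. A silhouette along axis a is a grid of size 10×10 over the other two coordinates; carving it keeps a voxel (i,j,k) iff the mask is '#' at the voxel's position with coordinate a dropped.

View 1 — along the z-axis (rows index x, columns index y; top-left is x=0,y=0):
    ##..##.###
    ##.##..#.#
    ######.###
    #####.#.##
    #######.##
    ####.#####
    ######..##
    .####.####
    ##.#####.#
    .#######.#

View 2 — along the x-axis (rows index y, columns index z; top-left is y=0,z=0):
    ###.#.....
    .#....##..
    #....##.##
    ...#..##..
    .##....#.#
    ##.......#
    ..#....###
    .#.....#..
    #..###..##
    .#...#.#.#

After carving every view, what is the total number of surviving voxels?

before carving: 1000 voxels (10×10×10)
  1. axis=2 (XY plane), |mask|=80  ⇒  voxels=800
  2. axis=0 (YZ plane), |mask|=38  ⇒  voxels=301

remaining voxels: 301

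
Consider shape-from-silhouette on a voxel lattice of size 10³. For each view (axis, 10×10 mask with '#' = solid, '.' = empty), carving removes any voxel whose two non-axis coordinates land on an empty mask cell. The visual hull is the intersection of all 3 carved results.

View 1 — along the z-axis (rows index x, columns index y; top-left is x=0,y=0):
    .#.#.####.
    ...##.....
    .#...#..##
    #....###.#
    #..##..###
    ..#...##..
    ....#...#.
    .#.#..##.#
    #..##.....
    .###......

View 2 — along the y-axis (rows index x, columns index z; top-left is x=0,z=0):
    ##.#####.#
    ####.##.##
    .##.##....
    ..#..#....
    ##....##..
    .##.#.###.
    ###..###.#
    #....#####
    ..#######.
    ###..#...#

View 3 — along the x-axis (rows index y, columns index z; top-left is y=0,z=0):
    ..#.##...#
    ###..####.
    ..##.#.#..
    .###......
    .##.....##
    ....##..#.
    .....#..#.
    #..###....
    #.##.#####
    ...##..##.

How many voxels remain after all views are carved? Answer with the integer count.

remaining voxels: 86

before carving: 1000 voxels (10×10×10)
step 1: project along z, AND mask (39/100) → |grid| = 390
step 2: project along y, AND mask (57/100) → |grid| = 212
step 3: project along x, AND mask (43/100) → |grid| = 86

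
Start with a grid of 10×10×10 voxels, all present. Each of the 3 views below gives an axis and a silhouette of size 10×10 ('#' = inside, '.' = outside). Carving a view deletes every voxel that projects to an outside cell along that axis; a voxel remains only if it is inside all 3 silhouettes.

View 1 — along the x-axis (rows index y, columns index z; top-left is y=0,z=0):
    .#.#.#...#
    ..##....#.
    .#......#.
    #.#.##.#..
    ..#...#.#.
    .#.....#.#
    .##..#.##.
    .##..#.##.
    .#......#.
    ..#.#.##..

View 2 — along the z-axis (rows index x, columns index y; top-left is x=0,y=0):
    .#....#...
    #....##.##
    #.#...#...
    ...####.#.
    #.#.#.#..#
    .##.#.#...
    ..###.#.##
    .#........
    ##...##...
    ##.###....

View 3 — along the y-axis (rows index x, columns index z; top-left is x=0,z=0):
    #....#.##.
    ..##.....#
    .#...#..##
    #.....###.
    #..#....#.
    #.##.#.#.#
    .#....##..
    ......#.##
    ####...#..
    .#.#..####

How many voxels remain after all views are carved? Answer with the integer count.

start: 10×10×10 = 1000 voxels
  1. axis=0 (YZ plane), |mask|=36  ⇒  voxels=360
  2. axis=2 (XY plane), |mask|=40  ⇒  voxels=143
  3. axis=1 (XZ plane), |mask|=41  ⇒  voxels=64

voxel count = 64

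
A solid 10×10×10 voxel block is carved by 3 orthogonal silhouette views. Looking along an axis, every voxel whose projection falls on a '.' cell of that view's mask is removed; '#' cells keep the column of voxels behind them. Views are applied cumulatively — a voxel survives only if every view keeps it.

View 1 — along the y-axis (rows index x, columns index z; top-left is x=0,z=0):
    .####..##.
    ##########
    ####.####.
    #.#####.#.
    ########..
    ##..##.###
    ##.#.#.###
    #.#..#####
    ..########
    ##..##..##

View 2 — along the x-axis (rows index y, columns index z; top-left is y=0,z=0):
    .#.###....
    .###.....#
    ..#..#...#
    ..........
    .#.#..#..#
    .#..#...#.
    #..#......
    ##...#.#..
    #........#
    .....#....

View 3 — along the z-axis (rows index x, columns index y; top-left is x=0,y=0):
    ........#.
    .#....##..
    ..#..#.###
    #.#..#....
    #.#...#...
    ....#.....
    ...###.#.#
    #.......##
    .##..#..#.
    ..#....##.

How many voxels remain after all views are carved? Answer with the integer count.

67 voxels

before carving: 1000 voxels (10×10×10)
carve view 1 (along y, XZ-mask fill 74/100): 740 voxels remain
carve view 2 (along x, YZ-mask fill 27/100): 198 voxels remain
carve view 3 (along z, XY-mask fill 31/100): 67 voxels remain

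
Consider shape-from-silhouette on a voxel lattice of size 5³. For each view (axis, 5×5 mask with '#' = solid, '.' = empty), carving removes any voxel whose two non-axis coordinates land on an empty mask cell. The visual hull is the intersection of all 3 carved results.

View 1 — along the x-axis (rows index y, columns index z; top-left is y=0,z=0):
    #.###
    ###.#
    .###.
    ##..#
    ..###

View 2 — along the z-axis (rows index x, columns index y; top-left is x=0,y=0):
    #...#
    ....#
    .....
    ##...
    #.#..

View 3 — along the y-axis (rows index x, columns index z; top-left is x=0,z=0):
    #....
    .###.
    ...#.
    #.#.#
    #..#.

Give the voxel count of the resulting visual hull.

before carving: 125 voxels (5×5×5)
  1. axis=0 (YZ plane), |mask|=17  ⇒  voxels=85
  2. axis=2 (XY plane), |mask|=7  ⇒  voxels=25
  3. axis=1 (XZ plane), |mask|=10  ⇒  voxels=12

12 voxels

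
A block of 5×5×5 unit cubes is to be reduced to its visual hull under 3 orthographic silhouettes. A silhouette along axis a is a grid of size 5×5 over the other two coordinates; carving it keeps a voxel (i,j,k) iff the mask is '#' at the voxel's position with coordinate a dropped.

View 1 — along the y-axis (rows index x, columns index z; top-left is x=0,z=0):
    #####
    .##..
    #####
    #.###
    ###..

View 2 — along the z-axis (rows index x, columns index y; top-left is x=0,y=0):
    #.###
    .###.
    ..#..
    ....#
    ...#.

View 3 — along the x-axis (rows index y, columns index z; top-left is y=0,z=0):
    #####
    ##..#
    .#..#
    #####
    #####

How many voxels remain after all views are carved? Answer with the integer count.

start: 5×5×5 = 125 voxels
V1 y: intersect with XZ mask (19 set) -- 95 left
V2 z: intersect with XY mask (10 set) -- 38 left
V3 x: intersect with YZ mask (20 set) -- 30 left

remaining voxels: 30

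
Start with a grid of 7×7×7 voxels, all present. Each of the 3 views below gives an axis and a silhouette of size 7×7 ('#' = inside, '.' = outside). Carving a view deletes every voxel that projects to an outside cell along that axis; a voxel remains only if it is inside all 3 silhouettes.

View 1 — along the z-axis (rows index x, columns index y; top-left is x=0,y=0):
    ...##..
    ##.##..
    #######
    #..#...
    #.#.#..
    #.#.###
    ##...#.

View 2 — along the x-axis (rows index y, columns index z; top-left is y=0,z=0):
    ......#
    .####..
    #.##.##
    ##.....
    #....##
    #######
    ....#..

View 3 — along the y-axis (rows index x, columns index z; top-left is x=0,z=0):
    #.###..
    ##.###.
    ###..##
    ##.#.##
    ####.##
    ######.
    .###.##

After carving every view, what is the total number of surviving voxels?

voxel count = 60

full grid |V| = 343
  1. axis=2 (XY plane), |mask|=26  ⇒  voxels=182
  2. axis=0 (YZ plane), |mask|=23  ⇒  voxels=79
  3. axis=1 (XZ plane), |mask|=36  ⇒  voxels=60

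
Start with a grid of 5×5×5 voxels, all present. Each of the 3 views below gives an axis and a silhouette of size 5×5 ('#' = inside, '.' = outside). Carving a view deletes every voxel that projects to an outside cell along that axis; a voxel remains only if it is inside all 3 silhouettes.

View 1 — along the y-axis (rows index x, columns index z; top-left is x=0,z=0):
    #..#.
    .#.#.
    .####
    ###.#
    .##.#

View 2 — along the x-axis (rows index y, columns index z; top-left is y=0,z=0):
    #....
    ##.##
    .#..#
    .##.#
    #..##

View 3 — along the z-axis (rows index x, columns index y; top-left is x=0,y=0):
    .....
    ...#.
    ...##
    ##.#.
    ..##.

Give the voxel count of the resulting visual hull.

remaining voxels: 18

before carving: 125 voxels (5×5×5)
[1] y-view keeps 15 columns → grid now 75
[2] x-view keeps 13 columns → grid now 39
[3] z-view keeps 8 columns → grid now 18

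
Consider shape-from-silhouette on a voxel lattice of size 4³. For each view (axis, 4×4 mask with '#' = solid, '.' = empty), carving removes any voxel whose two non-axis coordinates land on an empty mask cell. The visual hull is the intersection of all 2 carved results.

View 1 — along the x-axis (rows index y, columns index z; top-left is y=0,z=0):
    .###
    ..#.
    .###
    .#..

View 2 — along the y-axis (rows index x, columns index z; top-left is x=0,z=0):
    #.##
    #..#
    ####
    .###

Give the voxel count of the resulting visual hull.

voxel count = 23

full grid |V| = 64
after view 1 [x-axis, 8 of 16 cells solid] → remaining = 32
after view 2 [y-axis, 12 of 16 cells solid] → remaining = 23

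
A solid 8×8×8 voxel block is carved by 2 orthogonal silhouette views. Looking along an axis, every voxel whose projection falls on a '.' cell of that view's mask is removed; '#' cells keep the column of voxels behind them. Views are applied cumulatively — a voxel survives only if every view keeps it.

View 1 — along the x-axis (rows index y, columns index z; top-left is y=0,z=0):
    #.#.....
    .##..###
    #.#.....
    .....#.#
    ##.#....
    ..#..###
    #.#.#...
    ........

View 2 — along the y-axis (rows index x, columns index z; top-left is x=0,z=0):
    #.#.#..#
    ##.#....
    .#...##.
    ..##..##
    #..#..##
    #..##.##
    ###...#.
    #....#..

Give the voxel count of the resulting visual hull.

|visual hull| = 79

before carving: 512 voxels (8×8×8)
step 1: project along x, AND mask (21/64) → |grid| = 168
step 2: project along y, AND mask (29/64) → |grid| = 79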